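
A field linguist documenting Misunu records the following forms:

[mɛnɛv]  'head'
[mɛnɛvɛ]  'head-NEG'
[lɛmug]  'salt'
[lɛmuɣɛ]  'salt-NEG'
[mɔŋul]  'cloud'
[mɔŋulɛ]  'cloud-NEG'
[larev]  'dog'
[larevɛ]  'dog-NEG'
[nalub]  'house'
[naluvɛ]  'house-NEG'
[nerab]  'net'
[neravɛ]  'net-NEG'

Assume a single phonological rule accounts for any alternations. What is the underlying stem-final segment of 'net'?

In [nerab] and [neravɛ] the final segment of 'net' alternates: [b] ~ [v].
Compare 'dog', with invariant [v] in [larev] and [larevɛ]: an analysis with underlying /v/ and a rule producing [b] in isolation would wrongly predict alternation here too.
The alternation reflects intervocalic spirantization: voiced stops become fricatives between vowels. /b/ is underlying.

/b/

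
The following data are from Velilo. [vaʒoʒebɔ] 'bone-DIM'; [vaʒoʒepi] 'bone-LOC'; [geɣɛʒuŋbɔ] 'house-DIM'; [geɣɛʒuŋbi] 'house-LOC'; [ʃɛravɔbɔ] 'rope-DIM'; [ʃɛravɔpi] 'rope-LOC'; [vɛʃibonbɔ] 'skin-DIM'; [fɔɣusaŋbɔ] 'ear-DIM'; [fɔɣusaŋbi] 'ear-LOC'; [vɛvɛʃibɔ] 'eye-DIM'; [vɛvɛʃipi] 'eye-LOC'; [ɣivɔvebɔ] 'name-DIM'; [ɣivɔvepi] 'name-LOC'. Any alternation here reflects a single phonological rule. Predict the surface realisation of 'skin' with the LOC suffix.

[vɛʃibonbi]

The LOC morpheme has two allomorphs, [-bi] and [-pi].
The DIM suffix, which begins with [b], is invariant after every stem; so [b] is not altered by any rule here.
The LOC suffix is therefore /-pi/ underlyingly, with post-nasal voicing: voiceless stops become voiced after a nasal.
After 'skin', which ends in a nasal, the suffix surfaces as [-bi], giving [vɛʃibonbi].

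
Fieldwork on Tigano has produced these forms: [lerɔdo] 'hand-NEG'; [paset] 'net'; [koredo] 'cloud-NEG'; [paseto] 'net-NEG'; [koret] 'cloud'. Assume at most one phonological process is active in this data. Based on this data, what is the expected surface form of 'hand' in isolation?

[lerɔt]

The root 'cloud' surfaces as [koret] and [koredo], with a stem-final [t] ~ [d] alternation.
The stem 'net' ([paset], [paseto]) shows [t] unchanged in both environments, so [t] cannot be basic with [d] derived before the NEG suffix.
The alternation reflects word-final obstruent devoicing: voiced obstruents become voiceless word-finally. /d/ is underlying.
From [lerɔdo] the stem 'hand' is /lerɔd/; word-finally this yields [lerɔt].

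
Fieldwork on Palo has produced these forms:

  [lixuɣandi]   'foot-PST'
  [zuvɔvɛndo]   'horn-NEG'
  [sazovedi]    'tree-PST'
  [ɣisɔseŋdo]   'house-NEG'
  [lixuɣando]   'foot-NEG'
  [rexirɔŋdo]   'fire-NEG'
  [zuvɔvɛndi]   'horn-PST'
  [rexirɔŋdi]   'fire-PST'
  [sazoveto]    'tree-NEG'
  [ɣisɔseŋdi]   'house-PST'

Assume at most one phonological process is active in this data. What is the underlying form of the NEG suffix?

/-to/

The NEG suffix surfaces as [-do] and [-to], depending on the final segment of the stem.
By contrast the PST suffix keeps its initial [d] throughout — that segment must be underlying.
The NEG suffix is therefore /-to/ underlyingly, with post-nasal voicing: voiceless stops become voiced after a nasal.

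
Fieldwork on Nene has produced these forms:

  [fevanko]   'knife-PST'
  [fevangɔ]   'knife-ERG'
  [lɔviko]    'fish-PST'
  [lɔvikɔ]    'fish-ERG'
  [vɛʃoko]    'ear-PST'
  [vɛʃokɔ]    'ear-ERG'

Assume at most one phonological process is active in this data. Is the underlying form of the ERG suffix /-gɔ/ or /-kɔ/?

/-gɔ/

The ERG suffix surfaces as [-gɔ] and [-kɔ], depending on the final segment of the stem.
By contrast the PST suffix keeps its initial [k] throughout — that segment must be underlying.
So the underlying form is /-gɔ/, and voiced stops become voiceless after a vowel.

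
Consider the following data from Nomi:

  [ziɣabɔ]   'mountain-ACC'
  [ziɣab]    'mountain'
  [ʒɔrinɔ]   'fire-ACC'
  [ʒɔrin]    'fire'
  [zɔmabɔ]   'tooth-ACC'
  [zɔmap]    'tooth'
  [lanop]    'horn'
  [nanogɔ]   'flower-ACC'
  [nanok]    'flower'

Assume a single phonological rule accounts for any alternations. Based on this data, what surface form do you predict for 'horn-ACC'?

[lanobɔ]

In [zɔmabɔ] and [zɔmap] the final segment of 'tooth' alternates: [b] ~ [p].
If /b/ were underlying and a rule turned it into [p] in isolation, 'mountain' would also alternate; but it has [b] in both [ziɣabɔ] and [ziɣab].
The underlying segment must be /p/; voiceless stops become voiced between vowels, yielding [b] there.
The one attested form of 'horn', [lanop], shows underlying /lanop/. Applying the same rule between vowels gives [lanobɔ].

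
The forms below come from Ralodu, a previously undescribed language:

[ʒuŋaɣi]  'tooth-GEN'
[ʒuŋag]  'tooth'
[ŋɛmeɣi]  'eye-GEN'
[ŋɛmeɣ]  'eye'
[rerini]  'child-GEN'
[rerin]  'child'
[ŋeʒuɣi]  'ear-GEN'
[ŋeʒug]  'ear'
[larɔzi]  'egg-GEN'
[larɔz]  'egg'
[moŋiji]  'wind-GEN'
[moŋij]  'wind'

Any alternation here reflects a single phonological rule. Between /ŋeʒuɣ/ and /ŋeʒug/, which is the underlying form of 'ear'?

The stem for 'ear' ends in [ɣ] in [ŋeʒuɣi] but [g] in [ŋeʒug].
Compare 'eye', with invariant [ɣ] in [ŋɛmeɣi] and [ŋɛmeɣ]: an analysis with underlying /ɣ/ and a rule producing [g] in isolation would wrongly predict alternation here too.
Therefore /g/ is basic and [ɣ] is derived by intervocalic spirantization (voiced stops become fricatives between vowels).

/ŋeʒug/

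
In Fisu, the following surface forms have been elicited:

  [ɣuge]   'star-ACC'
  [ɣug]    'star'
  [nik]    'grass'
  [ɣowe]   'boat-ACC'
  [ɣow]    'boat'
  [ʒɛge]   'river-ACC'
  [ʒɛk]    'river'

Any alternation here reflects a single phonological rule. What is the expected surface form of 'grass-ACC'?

In [ʒɛge] and [ʒɛk] the final segment of 'river' alternates: [g] ~ [k].
But 'star' keeps [g] in both environments ([ɣuge], [ɣug]), so there is no rule changing /g/ to [k] in isolation.
Therefore /k/ is basic and [g] is derived by intervocalic voicing (voiceless stops become voiced between vowels).
From [nik] the stem 'grass' is /nik/; between vowels this yields [nige].

[nige]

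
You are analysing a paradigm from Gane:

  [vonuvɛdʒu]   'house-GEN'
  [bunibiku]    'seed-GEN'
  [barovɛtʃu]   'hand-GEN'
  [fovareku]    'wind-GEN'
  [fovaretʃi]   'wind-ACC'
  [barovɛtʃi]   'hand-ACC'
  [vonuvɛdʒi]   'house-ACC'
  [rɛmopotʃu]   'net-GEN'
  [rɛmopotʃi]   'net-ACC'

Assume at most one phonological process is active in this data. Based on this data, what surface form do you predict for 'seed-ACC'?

The stem for 'wind' ends in [tʃ] in [fovaretʃi] but [k] in [fovareku].
Compare 'hand', with invariant [tʃ] in [barovɛtʃi] and [barovɛtʃu]: an analysis with underlying /tʃ/ and a rule producing [k] before the GEN suffix would wrongly predict alternation here too.
So /k/ is underlying, and a rule of palatalization before a front vowel — /k/ becomes palato-alveolar [tʃ] before a front vowel — gives [tʃ].
The one attested form of 'seed', [bunibiku], shows underlying /bunibik/. Applying the same rule before a front vowel gives [bunibitʃi].

[bunibitʃi]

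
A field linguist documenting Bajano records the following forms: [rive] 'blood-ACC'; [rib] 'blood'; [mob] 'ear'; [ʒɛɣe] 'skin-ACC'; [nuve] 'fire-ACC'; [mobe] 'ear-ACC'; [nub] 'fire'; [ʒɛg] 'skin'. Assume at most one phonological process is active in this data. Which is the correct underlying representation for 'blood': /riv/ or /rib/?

/riv/

'blood' shows [b] ~ [v] at the end of the stem ([rib] vs [rive]).
The stem 'ear' ([mob], [mobe]) shows [b] unchanged in both environments, so [b] cannot be basic with [v] derived before the ACC suffix.
The underlying segment must be /v/; voiced fricatives become stops word-finally, yielding [b] there.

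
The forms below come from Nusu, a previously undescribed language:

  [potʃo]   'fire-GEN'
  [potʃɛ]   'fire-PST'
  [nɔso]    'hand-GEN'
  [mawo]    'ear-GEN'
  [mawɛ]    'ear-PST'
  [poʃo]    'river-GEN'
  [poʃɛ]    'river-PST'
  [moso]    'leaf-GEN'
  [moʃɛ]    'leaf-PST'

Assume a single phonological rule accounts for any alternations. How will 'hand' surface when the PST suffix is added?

The root 'leaf' surfaces as [moso] and [moʃɛ], with a stem-final [s] ~ [ʃ] alternation.
Compare 'river', with invariant [ʃ] in [poʃo] and [poʃɛ]: an analysis with underlying /ʃ/ and a rule producing [s] before the GEN suffix would wrongly predict alternation here too.
The underlying segment must be /s/; /s/ becomes palato-alveolar [ʃ] before a front vowel, yielding [ʃ] there.
The one attested form of 'hand', [nɔso], shows underlying /nɔs/. Applying the same rule before a front vowel gives [nɔʃɛ].

[nɔʃɛ]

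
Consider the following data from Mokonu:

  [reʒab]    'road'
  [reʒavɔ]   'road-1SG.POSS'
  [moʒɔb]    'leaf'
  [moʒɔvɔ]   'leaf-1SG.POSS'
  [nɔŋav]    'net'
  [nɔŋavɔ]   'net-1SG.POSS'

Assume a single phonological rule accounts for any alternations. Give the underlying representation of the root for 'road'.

/reʒab/

The stem for 'road' ends in [b] in [reʒab] but [v] in [reʒavɔ].
But 'net' keeps [v] in both environments ([nɔŋav], [nɔŋavɔ]), so there is no rule changing /v/ to [b] in isolation.
The underlying segment must be /b/; voiced stops become fricatives between vowels, yielding [v] there.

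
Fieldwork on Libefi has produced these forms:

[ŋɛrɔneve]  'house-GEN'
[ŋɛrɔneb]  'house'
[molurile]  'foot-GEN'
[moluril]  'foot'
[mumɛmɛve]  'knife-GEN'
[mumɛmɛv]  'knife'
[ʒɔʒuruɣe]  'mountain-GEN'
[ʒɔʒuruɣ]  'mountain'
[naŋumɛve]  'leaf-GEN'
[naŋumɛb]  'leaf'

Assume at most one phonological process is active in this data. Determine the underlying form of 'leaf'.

The root 'leaf' surfaces as [naŋumɛve] and [naŋumɛb], with a stem-final [v] ~ [b] alternation.
Compare 'knife', with invariant [v] in [mumɛmɛve] and [mumɛmɛv]: an analysis with underlying /v/ and a rule producing [b] in isolation would wrongly predict alternation here too.
Therefore /b/ is basic and [v] is derived by intervocalic spirantization (voiced stops become fricatives between vowels).
Hence 'leaf' is /naŋumɛb/ underlyingly.

/naŋumɛb/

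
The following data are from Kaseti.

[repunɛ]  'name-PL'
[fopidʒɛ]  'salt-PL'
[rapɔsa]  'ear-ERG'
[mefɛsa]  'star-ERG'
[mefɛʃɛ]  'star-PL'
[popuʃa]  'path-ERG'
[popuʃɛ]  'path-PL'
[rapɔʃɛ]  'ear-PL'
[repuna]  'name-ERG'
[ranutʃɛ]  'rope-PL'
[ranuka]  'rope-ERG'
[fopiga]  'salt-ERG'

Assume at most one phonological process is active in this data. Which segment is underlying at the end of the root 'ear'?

/s/

The root 'ear' surfaces as [rapɔsa] and [rapɔʃɛ], with a stem-final [s] ~ [ʃ] alternation.
But 'path' keeps [ʃ] in both environments ([popuʃa], [popuʃɛ]), so there is no rule changing /ʃ/ to [s] before the ERG suffix.
So /s/ is underlying, and a rule of palatalization before a front vowel — /k/, /g/ and /s/ become palato-alveolar [tʃ], [dʒ] and [ʃ] before a front vowel — gives [ʃ].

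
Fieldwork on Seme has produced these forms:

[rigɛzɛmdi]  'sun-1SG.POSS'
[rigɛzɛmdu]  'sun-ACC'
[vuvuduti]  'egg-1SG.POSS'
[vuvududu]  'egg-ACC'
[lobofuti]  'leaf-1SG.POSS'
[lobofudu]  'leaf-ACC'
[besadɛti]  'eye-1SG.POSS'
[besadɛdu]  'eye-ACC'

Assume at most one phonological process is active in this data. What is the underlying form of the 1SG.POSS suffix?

/-ti/

The 1SG.POSS suffix surfaces as [-di] and [-ti], depending on the final segment of the stem.
The ACC suffix, which begins with [d], is invariant after every stem; so [d] is not altered by any rule here.
The 1SG.POSS suffix is therefore /-ti/ underlyingly, with post-nasal voicing: voiceless stops become voiced after a nasal.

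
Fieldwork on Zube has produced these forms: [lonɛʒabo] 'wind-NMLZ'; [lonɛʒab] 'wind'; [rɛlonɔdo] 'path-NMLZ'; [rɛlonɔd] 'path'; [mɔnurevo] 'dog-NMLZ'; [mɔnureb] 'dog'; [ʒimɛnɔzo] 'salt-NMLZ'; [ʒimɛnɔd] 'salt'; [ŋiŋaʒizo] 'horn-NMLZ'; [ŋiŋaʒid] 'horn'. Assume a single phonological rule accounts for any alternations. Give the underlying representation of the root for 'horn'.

/ŋiŋaʒiz/

The stem for 'horn' ends in [z] in [ŋiŋaʒizo] but [d] in [ŋiŋaʒid].
Compare 'path', with invariant [d] in [rɛlonɔdo] and [rɛlonɔd]: an analysis with underlying /d/ and a rule producing [z] before the NMLZ suffix would wrongly predict alternation here too.
The alternation reflects word-final hardening: voiced fricatives become stops word-finally. /z/ is underlying.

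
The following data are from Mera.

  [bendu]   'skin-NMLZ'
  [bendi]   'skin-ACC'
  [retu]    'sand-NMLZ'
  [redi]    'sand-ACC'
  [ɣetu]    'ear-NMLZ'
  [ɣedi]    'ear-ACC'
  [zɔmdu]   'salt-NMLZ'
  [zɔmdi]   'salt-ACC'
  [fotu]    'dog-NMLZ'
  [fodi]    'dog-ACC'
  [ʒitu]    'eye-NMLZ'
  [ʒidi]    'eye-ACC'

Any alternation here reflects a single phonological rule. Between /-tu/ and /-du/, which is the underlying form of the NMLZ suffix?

The NMLZ suffix surfaces as [-du] and [-tu], depending on the final segment of the stem.
By contrast the ACC suffix keeps its initial [d] throughout — that segment must be underlying.
So the underlying form is /-tu/, and voiceless stops become voiced after a nasal.

/-tu/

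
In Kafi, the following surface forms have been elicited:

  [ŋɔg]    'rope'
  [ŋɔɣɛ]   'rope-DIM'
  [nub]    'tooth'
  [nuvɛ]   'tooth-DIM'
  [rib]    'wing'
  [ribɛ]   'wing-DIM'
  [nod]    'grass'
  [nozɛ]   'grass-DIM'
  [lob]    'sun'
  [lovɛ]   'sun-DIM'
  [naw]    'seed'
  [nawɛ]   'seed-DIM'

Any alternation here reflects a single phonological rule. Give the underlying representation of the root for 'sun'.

In [lob] and [lovɛ] the final segment of 'sun' alternates: [b] ~ [v].
But 'wing' keeps [b] in both environments ([rib], [ribɛ]), so there is no rule changing /b/ to [v] before the DIM suffix.
The alternation reflects word-final hardening: voiced fricatives become stops word-finally. /v/ is underlying.

/lov/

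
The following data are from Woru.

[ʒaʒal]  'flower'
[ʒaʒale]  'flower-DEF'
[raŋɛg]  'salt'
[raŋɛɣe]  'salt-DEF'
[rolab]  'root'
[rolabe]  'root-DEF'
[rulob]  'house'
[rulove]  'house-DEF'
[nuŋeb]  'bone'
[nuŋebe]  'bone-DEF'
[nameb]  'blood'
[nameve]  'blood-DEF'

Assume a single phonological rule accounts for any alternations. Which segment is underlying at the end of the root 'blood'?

/v/

In [nameb] and [nameve] the final segment of 'blood' alternates: [b] ~ [v].
Compare 'root', with invariant [b] in [rolab] and [rolabe]: an analysis with underlying /b/ and a rule producing [v] before the DEF suffix would wrongly predict alternation here too.
So /v/ is underlying, and a rule of word-final hardening — voiced fricatives become stops word-finally — gives [b].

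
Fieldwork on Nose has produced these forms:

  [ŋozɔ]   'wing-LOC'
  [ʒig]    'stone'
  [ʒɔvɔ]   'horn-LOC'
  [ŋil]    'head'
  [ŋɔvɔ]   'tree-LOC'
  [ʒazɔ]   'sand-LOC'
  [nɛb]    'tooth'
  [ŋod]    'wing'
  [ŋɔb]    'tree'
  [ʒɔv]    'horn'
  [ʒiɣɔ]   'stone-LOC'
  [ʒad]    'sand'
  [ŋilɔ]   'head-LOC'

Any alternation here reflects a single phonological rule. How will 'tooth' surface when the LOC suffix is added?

In [ŋɔb] and [ŋɔvɔ] the final segment of 'tree' alternates: [b] ~ [v].
Compare 'horn', with invariant [v] in [ʒɔv] and [ʒɔvɔ]: an analysis with underlying /v/ and a rule producing [b] in isolation would wrongly predict alternation here too.
Therefore /b/ is basic and [v] is derived by intervocalic spirantization (voiced stops become fricatives between vowels).
From [nɛb] the stem 'tooth' is /nɛb/; between vowels this yields [nɛvɔ].

[nɛvɔ]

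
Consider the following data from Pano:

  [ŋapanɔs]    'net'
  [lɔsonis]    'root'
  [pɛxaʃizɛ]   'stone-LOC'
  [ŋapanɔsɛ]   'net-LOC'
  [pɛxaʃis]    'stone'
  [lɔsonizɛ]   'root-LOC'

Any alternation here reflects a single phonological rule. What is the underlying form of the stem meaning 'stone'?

The stem for 'stone' ends in [s] in [pɛxaʃis] but [z] in [pɛxaʃizɛ].
But 'net' keeps [s] in both environments ([ŋapanɔs], [ŋapanɔsɛ]), so there is no rule changing /s/ to [z] before the LOC suffix.
Therefore /z/ is basic and [s] is derived by word-final obstruent devoicing (voiced obstruents become voiceless word-finally).

/pɛxaʃiz/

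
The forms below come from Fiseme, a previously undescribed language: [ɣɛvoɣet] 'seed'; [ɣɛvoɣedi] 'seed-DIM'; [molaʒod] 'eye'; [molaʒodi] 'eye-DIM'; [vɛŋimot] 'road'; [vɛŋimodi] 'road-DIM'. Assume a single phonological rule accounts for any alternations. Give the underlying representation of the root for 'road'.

/vɛŋimot/

The root 'road' surfaces as [vɛŋimot] and [vɛŋimodi], with a stem-final [t] ~ [d] alternation.
The stem 'eye' ([molaʒod], [molaʒodi]) shows [d] unchanged in both environments, so [d] cannot be basic with [t] derived in isolation.
Therefore /t/ is basic and [d] is derived by intervocalic voicing (voiceless stops become voiced between vowels).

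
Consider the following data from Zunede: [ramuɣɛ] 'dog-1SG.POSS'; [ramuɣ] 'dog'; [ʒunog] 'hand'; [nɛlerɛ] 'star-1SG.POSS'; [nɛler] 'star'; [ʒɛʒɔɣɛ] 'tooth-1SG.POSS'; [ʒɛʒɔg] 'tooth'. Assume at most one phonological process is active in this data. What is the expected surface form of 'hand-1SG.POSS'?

[ʒunoɣɛ]

In [ʒɛʒɔɣɛ] and [ʒɛʒɔg] the final segment of 'tooth' alternates: [ɣ] ~ [g].
The stem 'dog' ([ramuɣɛ], [ramuɣ]) shows [ɣ] unchanged in both environments, so [ɣ] cannot be basic with [g] derived in isolation.
The underlying segment must be /g/; voiced stops become fricatives between vowels, yielding [ɣ] there.
The one attested form of 'hand', [ʒunog], shows underlying /ʒunog/. Applying the same rule between vowels gives [ʒunoɣɛ].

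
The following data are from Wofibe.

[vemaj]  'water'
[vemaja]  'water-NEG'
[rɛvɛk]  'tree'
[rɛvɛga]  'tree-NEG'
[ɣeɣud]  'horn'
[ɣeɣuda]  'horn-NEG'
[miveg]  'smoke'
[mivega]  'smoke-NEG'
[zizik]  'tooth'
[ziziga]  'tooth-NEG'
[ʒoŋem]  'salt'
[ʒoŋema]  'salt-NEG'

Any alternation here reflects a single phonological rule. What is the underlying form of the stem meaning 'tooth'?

The root 'tooth' surfaces as [zizik] and [ziziga], with a stem-final [k] ~ [g] alternation.
If /g/ were underlying and a rule turned it into [k] in isolation, 'smoke' would also alternate; but it has [g] in both [miveg] and [mivega].
The alternation reflects intervocalic voicing: voiceless stops become voiced between vowels. /k/ is underlying.

/zizik/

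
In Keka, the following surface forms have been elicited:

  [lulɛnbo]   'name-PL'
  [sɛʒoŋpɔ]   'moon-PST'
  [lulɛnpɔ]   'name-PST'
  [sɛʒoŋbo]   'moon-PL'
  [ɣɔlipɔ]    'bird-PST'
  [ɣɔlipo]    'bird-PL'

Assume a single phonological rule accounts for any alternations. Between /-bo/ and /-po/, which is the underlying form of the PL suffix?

The PL morpheme has two allomorphs, [-bo] and [-po].
The PST suffix, which begins with [p], is invariant after every stem; so [p] is not altered by any rule here.
The PL suffix is therefore /-bo/ underlyingly, with post-vocalic devoicing: voiced stops become voiceless after a vowel.

/-bo/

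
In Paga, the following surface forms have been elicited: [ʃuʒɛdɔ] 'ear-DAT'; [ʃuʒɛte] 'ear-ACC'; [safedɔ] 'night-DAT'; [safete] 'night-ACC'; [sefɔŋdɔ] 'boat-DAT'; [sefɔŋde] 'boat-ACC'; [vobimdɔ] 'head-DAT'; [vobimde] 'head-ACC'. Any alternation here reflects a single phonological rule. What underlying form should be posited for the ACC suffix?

/-te/

The ACC morpheme has two allomorphs, [-de] and [-te].
By contrast the DAT suffix keeps its initial [d] throughout — that segment must be underlying.
So the underlying form is /-te/, and voiceless stops become voiced after a nasal.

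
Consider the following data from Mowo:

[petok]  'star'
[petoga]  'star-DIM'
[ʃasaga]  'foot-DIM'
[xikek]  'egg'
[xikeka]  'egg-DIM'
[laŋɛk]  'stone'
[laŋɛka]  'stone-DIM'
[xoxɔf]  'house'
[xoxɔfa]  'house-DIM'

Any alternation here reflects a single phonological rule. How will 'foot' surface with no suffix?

'star' shows [k] ~ [g] at the end of the stem ([petok] vs [petoga]).
But 'stone' keeps [k] in both environments ([laŋɛk], [laŋɛka]), so there is no rule changing /k/ to [g] before the DIM suffix.
Therefore /g/ is basic and [k] is derived by word-final obstruent devoicing (voiced obstruents become voiceless word-finally).
The one attested form of 'foot', [ʃasaga], shows underlying /ʃasag/. Applying the same rule word-finally gives [ʃasak].

[ʃasak]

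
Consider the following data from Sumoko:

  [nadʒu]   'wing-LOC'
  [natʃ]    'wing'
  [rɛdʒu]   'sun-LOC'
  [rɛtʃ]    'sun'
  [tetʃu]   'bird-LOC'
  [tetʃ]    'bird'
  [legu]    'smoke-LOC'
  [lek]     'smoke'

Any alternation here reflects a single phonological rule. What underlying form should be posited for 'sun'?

'sun' shows [dʒ] ~ [tʃ] at the end of the stem ([rɛdʒu] vs [rɛtʃ]).
But 'bird' keeps [tʃ] in both environments ([tetʃu], [tetʃ]), so there is no rule changing /tʃ/ to [dʒ] before the LOC suffix.
The underlying segment must be /dʒ/; voiced obstruents become voiceless word-finally, yielding [tʃ] there.

/rɛdʒ/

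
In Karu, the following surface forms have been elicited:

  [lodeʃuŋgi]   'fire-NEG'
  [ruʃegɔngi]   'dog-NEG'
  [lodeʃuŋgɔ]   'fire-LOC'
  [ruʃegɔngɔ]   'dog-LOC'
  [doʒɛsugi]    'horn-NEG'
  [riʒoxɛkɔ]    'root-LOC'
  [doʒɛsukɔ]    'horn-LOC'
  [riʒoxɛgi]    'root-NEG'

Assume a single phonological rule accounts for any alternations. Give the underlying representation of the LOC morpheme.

/-kɔ/

The LOC suffix surfaces as [-gɔ] and [-kɔ], depending on the final segment of the stem.
The NEG suffix, which begins with [g], is invariant after every stem; so [g] is not altered by any rule here.
So the underlying form is /-kɔ/, and voiceless stops become voiced after a nasal.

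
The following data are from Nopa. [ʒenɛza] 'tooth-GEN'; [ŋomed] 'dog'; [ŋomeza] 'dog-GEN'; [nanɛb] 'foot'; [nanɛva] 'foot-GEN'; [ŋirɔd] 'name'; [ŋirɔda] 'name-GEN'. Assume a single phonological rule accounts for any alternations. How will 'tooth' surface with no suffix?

The root 'dog' surfaces as [ŋomed] and [ŋomeza], with a stem-final [d] ~ [z] alternation.
The stem 'name' ([ŋirɔd], [ŋirɔda]) shows [d] unchanged in both environments, so [d] cannot be basic with [z] derived before the GEN suffix.
So /z/ is underlying, and a rule of word-final hardening — voiced fricatives become stops word-finally — gives [d].
The one attested form of 'tooth', [ʒenɛza], shows underlying /ʒenɛz/. Applying the same rule word-finally gives [ʒenɛd].

[ʒenɛd]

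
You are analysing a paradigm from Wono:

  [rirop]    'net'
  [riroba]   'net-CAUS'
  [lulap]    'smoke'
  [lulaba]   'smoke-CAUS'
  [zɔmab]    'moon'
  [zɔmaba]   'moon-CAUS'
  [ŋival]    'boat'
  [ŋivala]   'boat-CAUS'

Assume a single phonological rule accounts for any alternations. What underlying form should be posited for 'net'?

The root 'net' surfaces as [rirop] and [riroba], with a stem-final [p] ~ [b] alternation.
The stem 'moon' ([zɔmab], [zɔmaba]) shows [b] unchanged in both environments, so [b] cannot be basic with [p] derived in isolation.
The underlying segment must be /p/; voiceless stops become voiced between vowels, yielding [b] there.
So 'net' = /rirop/.

/rirop/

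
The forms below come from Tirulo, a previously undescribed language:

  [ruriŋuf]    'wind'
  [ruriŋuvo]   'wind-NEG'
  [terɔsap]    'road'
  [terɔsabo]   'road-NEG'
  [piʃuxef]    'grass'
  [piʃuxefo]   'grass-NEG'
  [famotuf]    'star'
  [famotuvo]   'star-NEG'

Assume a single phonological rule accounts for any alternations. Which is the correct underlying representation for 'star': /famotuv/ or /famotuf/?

/famotuv/

The stem for 'star' ends in [f] in [famotuf] but [v] in [famotuvo].
But 'grass' keeps [f] in both environments ([piʃuxef], [piʃuxefo]), so there is no rule changing /f/ to [v] before the NEG suffix.
The underlying segment must be /v/; voiced obstruents become voiceless word-finally, yielding [f] there.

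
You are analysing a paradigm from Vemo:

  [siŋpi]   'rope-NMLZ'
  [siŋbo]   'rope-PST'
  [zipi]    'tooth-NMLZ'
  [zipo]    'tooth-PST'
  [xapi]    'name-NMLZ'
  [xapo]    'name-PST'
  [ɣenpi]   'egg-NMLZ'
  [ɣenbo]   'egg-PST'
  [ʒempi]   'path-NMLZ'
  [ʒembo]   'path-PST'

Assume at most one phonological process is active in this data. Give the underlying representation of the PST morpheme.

/-bo/

The PST suffix surfaces as [-bo] and [-po], depending on the final segment of the stem.
By contrast the NMLZ suffix keeps its initial [p] throughout — that segment must be underlying.
So the underlying form is /-bo/, and voiced stops become voiceless after a vowel.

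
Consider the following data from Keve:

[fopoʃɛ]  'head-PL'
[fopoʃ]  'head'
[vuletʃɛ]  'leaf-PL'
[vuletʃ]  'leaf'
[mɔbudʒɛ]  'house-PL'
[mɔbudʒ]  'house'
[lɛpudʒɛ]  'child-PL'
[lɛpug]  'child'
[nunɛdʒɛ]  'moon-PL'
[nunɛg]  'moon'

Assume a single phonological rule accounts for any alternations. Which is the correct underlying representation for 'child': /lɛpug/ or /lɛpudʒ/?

In [lɛpudʒɛ] and [lɛpug] the final segment of 'child' alternates: [dʒ] ~ [g].
Compare 'house', with invariant [dʒ] in [mɔbudʒɛ] and [mɔbudʒ]: an analysis with underlying /dʒ/ and a rule producing [g] in isolation would wrongly predict alternation here too.
The underlying segment must be /g/; /g/ becomes palato-alveolar [dʒ] before a front vowel, yielding [dʒ] there.

/lɛpug/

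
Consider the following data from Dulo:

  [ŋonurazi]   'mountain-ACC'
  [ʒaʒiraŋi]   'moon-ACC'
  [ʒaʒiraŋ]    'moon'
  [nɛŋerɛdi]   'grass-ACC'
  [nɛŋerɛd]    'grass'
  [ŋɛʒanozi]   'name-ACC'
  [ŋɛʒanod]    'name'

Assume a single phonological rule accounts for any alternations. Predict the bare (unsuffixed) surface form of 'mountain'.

[ŋonurad]

In [ŋɛʒanozi] and [ŋɛʒanod] the final segment of 'name' alternates: [z] ~ [d].
But 'grass' keeps [d] in both environments ([nɛŋerɛdi], [nɛŋerɛd]), so there is no rule changing /d/ to [z] before the ACC suffix.
Therefore /z/ is basic and [d] is derived by word-final hardening (voiced fricatives become stops word-finally).
The one attested form of 'mountain', [ŋonurazi], shows underlying /ŋonuraz/. Applying the same rule word-finally gives [ŋonurad].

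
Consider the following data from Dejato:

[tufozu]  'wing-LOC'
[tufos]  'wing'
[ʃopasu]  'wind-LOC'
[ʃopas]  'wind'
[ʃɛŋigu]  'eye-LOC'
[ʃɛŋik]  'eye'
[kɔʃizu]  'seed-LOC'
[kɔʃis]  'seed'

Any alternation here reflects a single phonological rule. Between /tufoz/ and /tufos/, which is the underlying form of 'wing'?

/tufoz/

'wing' shows [z] ~ [s] at the end of the stem ([tufozu] vs [tufos]).
But 'wind' keeps [s] in both environments ([ʃopasu], [ʃopas]), so there is no rule changing /s/ to [z] before the LOC suffix.
Therefore /z/ is basic and [s] is derived by word-final obstruent devoicing (voiced obstruents become voiceless word-finally).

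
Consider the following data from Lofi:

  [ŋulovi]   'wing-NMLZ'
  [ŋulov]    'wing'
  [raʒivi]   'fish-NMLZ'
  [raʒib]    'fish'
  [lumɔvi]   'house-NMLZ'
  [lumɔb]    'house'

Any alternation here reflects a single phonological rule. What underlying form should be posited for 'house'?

'house' shows [v] ~ [b] at the end of the stem ([lumɔvi] vs [lumɔb]).
If /v/ were underlying and a rule turned it into [b] in isolation, 'wing' would also alternate; but it has [v] in both [ŋulovi] and [ŋulov].
So /b/ is underlying, and a rule of intervocalic spirantization — voiced stops become fricatives between vowels — gives [v].

/lumɔb/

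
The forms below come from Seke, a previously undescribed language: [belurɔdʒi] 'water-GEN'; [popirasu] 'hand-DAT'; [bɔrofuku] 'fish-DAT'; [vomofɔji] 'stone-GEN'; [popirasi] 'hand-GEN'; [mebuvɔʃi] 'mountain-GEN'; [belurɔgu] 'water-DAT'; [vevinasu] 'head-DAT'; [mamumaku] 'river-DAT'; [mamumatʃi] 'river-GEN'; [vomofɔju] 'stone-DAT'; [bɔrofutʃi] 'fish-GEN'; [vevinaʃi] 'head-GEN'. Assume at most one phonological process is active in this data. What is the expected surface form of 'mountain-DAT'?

[mebuvɔsu]

The stem for 'head' ends in [s] in [vevinasu] but [ʃ] in [vevinaʃi].
If /s/ were underlying and a rule turned it into [ʃ] before the GEN suffix, 'hand' would also alternate; but it has [s] in both [popirasu] and [popirasi].
Therefore /ʃ/ is basic and [s] is derived by depalatalization (palato-alveolar /tʃ/, /dʒ/ and /ʃ/ become [k], [g] and [s] when no front vowel follows).
The one attested form of 'mountain', [mebuvɔʃi], shows underlying /mebuvɔʃ/. Applying the same rule when no front vowel follows gives [mebuvɔsu].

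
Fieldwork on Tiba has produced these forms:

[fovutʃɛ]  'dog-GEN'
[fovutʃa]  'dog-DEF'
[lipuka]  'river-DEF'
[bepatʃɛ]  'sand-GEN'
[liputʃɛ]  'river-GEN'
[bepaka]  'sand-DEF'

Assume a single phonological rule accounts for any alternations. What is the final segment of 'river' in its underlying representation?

The stem for 'river' ends in [tʃ] in [liputʃɛ] but [k] in [lipuka].
Compare 'dog', with invariant [tʃ] in [fovutʃɛ] and [fovutʃa]: an analysis with underlying /tʃ/ and a rule producing [k] before the DEF suffix would wrongly predict alternation here too.
Therefore /k/ is basic and [tʃ] is derived by palatalization before a front vowel (/k/ becomes palato-alveolar [tʃ] before a front vowel).

/k/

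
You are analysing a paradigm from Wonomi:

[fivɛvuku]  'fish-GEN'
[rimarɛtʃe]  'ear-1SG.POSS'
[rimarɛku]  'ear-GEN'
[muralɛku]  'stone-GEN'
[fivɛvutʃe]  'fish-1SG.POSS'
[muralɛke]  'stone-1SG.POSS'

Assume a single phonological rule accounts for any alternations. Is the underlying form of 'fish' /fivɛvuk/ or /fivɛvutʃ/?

The stem for 'fish' ends in [tʃ] in [fivɛvutʃe] but [k] in [fivɛvuku].
Compare 'stone', with invariant [k] in [muralɛke] and [muralɛku]: an analysis with underlying /k/ and a rule producing [tʃ] before the 1SG.POSS suffix would wrongly predict alternation here too.
So /tʃ/ is underlying, and a rule of depalatalization — palato-alveolar /tʃ/ becomes [k] when no front vowel follows — gives [k].

/fivɛvutʃ/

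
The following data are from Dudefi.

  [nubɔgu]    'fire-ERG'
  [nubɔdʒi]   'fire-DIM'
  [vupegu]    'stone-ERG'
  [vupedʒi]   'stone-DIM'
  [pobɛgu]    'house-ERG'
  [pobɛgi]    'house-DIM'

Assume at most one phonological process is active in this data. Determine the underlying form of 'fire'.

/nubɔdʒ/

The stem for 'fire' ends in [g] in [nubɔgu] but [dʒ] in [nubɔdʒi].
Compare 'house', with invariant [g] in [pobɛgu] and [pobɛgi]: an analysis with underlying /g/ and a rule producing [dʒ] before the DIM suffix would wrongly predict alternation here too.
The underlying segment must be /dʒ/; palato-alveolar /dʒ/ becomes [g] when no front vowel follows, yielding [g] there.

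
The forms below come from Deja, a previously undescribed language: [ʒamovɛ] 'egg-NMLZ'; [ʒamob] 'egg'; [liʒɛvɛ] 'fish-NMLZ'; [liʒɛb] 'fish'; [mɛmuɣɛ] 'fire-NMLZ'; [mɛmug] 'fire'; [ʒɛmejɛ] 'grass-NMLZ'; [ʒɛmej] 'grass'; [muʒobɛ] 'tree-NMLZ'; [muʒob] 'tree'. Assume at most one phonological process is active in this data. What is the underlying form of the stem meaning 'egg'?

The stem for 'egg' ends in [v] in [ʒamovɛ] but [b] in [ʒamob].
But 'tree' keeps [b] in both environments ([muʒobɛ], [muʒob]), so there is no rule changing /b/ to [v] before the NMLZ suffix.
So /v/ is underlying, and a rule of word-final hardening — voiced fricatives become stops word-finally — gives [b].
So 'egg' = /ʒamov/.

/ʒamov/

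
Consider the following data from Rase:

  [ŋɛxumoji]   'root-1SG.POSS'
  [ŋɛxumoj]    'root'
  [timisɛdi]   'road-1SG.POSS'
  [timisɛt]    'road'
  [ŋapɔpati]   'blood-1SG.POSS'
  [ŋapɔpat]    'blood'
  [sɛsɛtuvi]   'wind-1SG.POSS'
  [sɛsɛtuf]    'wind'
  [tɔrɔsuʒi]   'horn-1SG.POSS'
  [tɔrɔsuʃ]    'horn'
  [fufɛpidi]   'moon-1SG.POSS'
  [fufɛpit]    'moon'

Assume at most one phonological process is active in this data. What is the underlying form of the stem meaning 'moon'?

/fufɛpid/

The stem for 'moon' ends in [d] in [fufɛpidi] but [t] in [fufɛpit].
Compare 'blood', with invariant [t] in [ŋapɔpati] and [ŋapɔpat]: an analysis with underlying /t/ and a rule producing [d] before the 1SG.POSS suffix would wrongly predict alternation here too.
The alternation reflects word-final obstruent devoicing: voiced obstruents become voiceless word-finally. /d/ is underlying.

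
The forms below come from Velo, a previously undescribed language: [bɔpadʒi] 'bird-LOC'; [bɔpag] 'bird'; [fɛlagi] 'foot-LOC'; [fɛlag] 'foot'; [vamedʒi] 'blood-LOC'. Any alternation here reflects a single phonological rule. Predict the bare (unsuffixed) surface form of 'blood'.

'bird' shows [dʒ] ~ [g] at the end of the stem ([bɔpadʒi] vs [bɔpag]).
The stem 'foot' ([fɛlagi], [fɛlag]) shows [g] unchanged in both environments, so [g] cannot be basic with [dʒ] derived before the LOC suffix.
Therefore /dʒ/ is basic and [g] is derived by depalatalization (palato-alveolar /dʒ/ becomes [g] when no front vowel follows).
The one attested form of 'blood', [vamedʒi], shows underlying /vamedʒ/. Applying the same rule when no front vowel follows gives [vameg].

[vameg]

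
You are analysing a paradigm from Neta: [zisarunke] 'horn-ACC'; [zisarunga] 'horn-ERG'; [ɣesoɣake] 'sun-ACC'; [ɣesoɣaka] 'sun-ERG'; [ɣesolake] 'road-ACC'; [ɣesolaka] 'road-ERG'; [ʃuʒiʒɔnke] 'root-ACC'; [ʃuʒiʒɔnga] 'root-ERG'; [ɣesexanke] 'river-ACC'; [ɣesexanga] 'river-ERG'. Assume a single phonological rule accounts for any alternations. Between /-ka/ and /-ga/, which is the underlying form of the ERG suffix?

/-ga/

The ERG morpheme has two allomorphs, [-ga] and [-ka].
By contrast the ACC suffix keeps its initial [k] throughout — that segment must be underlying.
So the underlying form is /-ga/, and voiced stops become voiceless after a vowel.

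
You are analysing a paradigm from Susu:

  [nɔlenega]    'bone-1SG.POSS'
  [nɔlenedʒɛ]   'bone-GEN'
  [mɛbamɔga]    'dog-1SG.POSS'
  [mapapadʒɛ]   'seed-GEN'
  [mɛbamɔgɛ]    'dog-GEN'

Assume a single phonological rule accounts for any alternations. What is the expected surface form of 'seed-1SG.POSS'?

[mapapaga]

The root 'bone' surfaces as [nɔlenega] and [nɔlenedʒɛ], with a stem-final [g] ~ [dʒ] alternation.
But 'dog' keeps [g] in both environments ([mɛbamɔga], [mɛbamɔgɛ]), so there is no rule changing /g/ to [dʒ] before the GEN suffix.
The alternation reflects depalatalization: palato-alveolar /dʒ/ becomes [g] when no front vowel follows. /dʒ/ is underlying.
From [mapapadʒɛ] the stem 'seed' is /mapapadʒ/; when no front vowel follows this yields [mapapaga].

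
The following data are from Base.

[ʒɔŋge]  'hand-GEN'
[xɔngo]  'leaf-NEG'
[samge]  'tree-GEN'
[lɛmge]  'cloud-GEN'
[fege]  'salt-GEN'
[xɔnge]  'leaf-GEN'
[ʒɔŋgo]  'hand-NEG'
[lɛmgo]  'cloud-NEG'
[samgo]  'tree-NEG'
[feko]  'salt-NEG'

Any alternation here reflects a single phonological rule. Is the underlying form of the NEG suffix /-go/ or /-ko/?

The NEG morpheme has two allomorphs, [-go] and [-ko].
The GEN suffix, which begins with [g], is invariant after every stem; so [g] is not altered by any rule here.
The NEG suffix is therefore /-ko/ underlyingly, with post-nasal voicing: voiceless stops become voiced after a nasal.

/-ko/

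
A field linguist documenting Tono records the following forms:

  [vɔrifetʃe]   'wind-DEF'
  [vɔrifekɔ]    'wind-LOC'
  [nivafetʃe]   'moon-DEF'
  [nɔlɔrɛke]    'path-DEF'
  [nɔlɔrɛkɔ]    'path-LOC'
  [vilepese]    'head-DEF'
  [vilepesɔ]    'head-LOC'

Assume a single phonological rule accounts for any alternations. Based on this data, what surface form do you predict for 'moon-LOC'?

[nivafekɔ]

The stem for 'wind' ends in [tʃ] in [vɔrifetʃe] but [k] in [vɔrifekɔ].
The stem 'path' ([nɔlɔrɛke], [nɔlɔrɛkɔ]) shows [k] unchanged in both environments, so [k] cannot be basic with [tʃ] derived before the DEF suffix.
So /tʃ/ is underlying, and a rule of depalatalization — palato-alveolar /tʃ/ becomes [k] when no front vowel follows — gives [k].
The one attested form of 'moon', [nivafetʃe], shows underlying /nivafetʃ/. Applying the same rule when no front vowel follows gives [nivafekɔ].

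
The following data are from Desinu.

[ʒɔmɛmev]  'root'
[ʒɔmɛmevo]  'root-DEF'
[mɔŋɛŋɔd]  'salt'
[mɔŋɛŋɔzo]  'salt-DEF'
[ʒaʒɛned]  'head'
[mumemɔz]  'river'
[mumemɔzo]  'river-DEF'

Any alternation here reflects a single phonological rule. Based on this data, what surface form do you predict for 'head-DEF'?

[ʒaʒɛnezo]

The root 'salt' surfaces as [mɔŋɛŋɔd] and [mɔŋɛŋɔzo], with a stem-final [d] ~ [z] alternation.
Compare 'river', with invariant [z] in [mumemɔz] and [mumemɔzo]: an analysis with underlying /z/ and a rule producing [d] in isolation would wrongly predict alternation here too.
So /d/ is underlying, and a rule of intervocalic spirantization — voiced stops become fricatives between vowels — gives [z].
The one attested form of 'head', [ʒaʒɛned], shows underlying /ʒaʒɛned/. Applying the same rule between vowels gives [ʒaʒɛnezo].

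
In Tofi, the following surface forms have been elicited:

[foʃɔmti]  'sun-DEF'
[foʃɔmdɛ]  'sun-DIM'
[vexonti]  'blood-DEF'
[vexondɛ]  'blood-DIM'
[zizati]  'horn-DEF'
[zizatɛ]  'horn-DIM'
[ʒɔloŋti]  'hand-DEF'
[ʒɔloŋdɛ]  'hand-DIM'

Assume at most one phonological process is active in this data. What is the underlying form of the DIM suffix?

/-dɛ/

The DIM suffix surfaces as [-dɛ] and [-tɛ], depending on the final segment of the stem.
By contrast the DEF suffix keeps its initial [t] throughout — that segment must be underlying.
So the underlying form is /-dɛ/, and voiced stops become voiceless after a vowel.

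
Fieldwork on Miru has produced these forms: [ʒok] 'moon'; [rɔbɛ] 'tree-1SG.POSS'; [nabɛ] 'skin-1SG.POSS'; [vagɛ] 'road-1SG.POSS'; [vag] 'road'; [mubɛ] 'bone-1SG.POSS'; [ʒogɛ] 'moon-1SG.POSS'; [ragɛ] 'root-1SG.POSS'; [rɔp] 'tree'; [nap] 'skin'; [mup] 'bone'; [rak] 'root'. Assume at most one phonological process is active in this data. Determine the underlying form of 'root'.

/rak/

The stem for 'root' ends in [k] in [rak] but [g] in [ragɛ].
If /g/ were underlying and a rule turned it into [k] in isolation, 'road' would also alternate; but it has [g] in both [vag] and [vagɛ].
Therefore /k/ is basic and [g] is derived by intervocalic voicing (voiceless stops become voiced between vowels).
Hence 'root' is /rak/ underlyingly.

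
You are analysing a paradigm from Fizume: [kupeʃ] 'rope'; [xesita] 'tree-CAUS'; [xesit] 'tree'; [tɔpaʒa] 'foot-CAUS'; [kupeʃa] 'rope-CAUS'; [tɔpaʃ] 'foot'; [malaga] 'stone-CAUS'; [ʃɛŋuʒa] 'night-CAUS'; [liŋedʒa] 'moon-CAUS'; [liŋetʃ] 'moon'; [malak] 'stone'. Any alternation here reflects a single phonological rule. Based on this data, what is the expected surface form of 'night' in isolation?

[ʃɛŋuʃ]

In [tɔpaʃ] and [tɔpaʒa] the final segment of 'foot' alternates: [ʃ] ~ [ʒ].
Compare 'rope', with invariant [ʃ] in [kupeʃ] and [kupeʃa]: an analysis with underlying /ʃ/ and a rule producing [ʒ] before the CAUS suffix would wrongly predict alternation here too.
The underlying segment must be /ʒ/; voiced obstruents become voiceless word-finally, yielding [ʃ] there.
The one attested form of 'night', [ʃɛŋuʒa], shows underlying /ʃɛŋuʒ/. Applying the same rule word-finally gives [ʃɛŋuʃ].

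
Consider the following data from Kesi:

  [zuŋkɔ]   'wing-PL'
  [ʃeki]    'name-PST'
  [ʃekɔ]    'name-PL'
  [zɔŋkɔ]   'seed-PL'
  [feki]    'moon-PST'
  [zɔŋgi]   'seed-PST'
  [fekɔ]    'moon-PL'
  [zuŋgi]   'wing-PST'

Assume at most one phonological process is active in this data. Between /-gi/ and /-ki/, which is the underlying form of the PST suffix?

/-gi/

The PST suffix surfaces as [-gi] and [-ki], depending on the final segment of the stem.
By contrast the PL suffix keeps its initial [k] throughout — that segment must be underlying.
So the underlying form is /-gi/, and voiced stops become voiceless after a vowel.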